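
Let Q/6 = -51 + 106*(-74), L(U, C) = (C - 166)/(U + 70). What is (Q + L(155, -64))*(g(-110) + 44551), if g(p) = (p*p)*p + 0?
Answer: 2742318187504/45 ≈ 6.0940e+10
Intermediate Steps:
L(U, C) = (-166 + C)/(70 + U)
Q = -47370 (Q = 6*(-51 + 106*(-74)) = 6*(-51 - 7844) = 6*(-7895) = -47370)
g(p) = p**3 (g(p) = p**2*p + 0 = p**3 + 0 = p**3)
(Q + L(155, -64))*(g(-110) + 44551) = (-47370 + (-166 - 64)/(70 + 155))*((-110)**3 + 44551) = (-47370 - 230/225)*(-1331000 + 44551) = (-47370 + (1/225)*(-230))*(-1286449) = (-47370 - 46/45)*(-1286449) = -2131696/45*(-1286449) = 2742318187504/45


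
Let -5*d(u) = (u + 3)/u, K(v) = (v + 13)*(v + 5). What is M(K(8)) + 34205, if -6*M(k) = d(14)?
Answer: 14366117/420 ≈ 34205.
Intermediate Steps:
K(v) = (5 + v)*(13 + v) (K(v) = (13 + v)*(5 + v) = (5 + v)*(13 + v))
d(u) = -(3 + u)/(5*u) (d(u) = -(u + 3)/(5*u) = -(3 + u)/(5*u))
M(k) = 17/420 (M(k) = -(-3 - 1*14)/(30*14) = -(-3 - 14)/(30*14) = -(-17)/(30*14) = -⅙*(-17/70) = 17/420)
M(K(8)) + 34205 = 17/420 + 34205 = 14366117/420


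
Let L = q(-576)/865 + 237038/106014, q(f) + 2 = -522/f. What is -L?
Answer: -655750135/293446752 ≈ -2.2346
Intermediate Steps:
q(f) = -2 - 522/f
L = 655750135/293446752 (L = (-2 - 522/(-576))/865 + 237038/106014 = (-2 - 522*(-1/576))*(1/865) + 237038*(1/106014) = (-2 + 29/32)*(1/865) + 118519/53007 = -35/32*1/865 + 118519/53007 = -7/5536 + 118519/53007 = 655750135/293446752 ≈ 2.2346)
-L = -1*655750135/293446752 = -655750135/293446752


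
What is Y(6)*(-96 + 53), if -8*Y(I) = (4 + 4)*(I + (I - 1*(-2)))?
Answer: 602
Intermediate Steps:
Y(I) = -2 - 2*I (Y(I) = -(4 + 4)*(I + (I - 1*(-2)))/8 = -(I + (I + 2)) = -(I + (2 + I)) = -(2 + 2*I) = -(16 + 16*I)/8 = -2 - 2*I)
Y(6)*(-96 + 53) = (-2 - 2*6)*(-96 + 53) = (-2 - 12)*(-43) = -14*(-43) = 602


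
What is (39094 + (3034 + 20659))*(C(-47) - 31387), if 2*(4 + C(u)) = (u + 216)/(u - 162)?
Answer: -823866338709/418 ≈ -1.9710e+9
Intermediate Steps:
C(u) = -4 + (216 + u)/(2*(-162 + u)) (C(u) = -4 + ((u + 216)/(u - 162))/2 = -4 + ((216 + u)/(-162 + u))/2 = -4 + (216 + u)/(2*(-162 + u)))
(39094 + (3034 + 20659))*(C(-47) - 31387) = (39094 + (3034 + 20659))*(7*(216 - 1*(-47))/(2*(-162 - 47)) - 31387) = (39094 + 23693)*((7/2)*(216 + 47)/(-209) - 31387) = 62787*((7/2)*(-1/209)*263 - 31387) = 62787*(-1841/418 - 31387) = 62787*(-13121607/418) = -823866338709/418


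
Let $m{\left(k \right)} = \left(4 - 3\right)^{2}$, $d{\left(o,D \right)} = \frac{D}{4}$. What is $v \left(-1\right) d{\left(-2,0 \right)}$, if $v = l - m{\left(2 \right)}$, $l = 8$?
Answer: $0$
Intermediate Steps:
$d{\left(o,D \right)} = \frac{D}{4}$ ($d{\left(o,D \right)} = D \frac{1}{4} = \frac{D}{4}$)
$m{\left(k \right)} = 1$ ($m{\left(k \right)} = 1^{2} = 1$)
$v = 7$ ($v = 8 - 1 = 7$)
$v \left(-1\right) d{\left(-2,0 \right)} = 7 \left(-1\right) \frac{1}{4} \cdot 0 = \left(-7\right) 0 = 0$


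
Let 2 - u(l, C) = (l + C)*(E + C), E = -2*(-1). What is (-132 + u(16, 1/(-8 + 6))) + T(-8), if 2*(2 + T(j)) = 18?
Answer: -585/4 ≈ -146.25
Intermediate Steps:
E = 2
T(j) = 7 (T(j) = -2 + (½)*18 = -2 + 9 = 7)
u(l, C) = 2 - (2 + C)*(C + l) (u(l, C) = 2 - (l + C)*(2 + C) = 2 - (C + l)*(2 + C) = 2 - (2 + C)*(C + l))
(-132 + u(16, 1/(-8 + 6))) + T(-8) = (-132 + (2 - (1/(-8 + 6))² - 2/(-8 + 6) - 2*16 - 1*16/(-8 + 6))) + 7 = (-132 + (2 - (1/(-2))² - 2/(-2) - 32 - 1*16/(-2))) + 7 = (-132 + (2 - (-½)² - 2*(-½) - 32 - 1*(-½)*16)) + 7 = (-132 + (2 - 1*¼ + 1 - 32 + 8)) + 7 = (-132 + (2 - ¼ + 1 - 32 + 8)) + 7 = (-132 - 85/4) + 7 = -613/4 + 7 = -585/4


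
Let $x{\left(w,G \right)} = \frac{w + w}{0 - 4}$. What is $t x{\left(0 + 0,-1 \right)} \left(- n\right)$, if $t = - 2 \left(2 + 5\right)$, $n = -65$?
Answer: $0$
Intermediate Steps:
$t = -14$ ($t = \left(-2\right) 7 = -14$)
$x{\left(w,G \right)} = - \frac{w}{2}$ ($x{\left(w,G \right)} = \frac{2 w}{-4} = 2 w \left(- \frac{1}{4}\right) = - \frac{w}{2}$)
$t x{\left(0 + 0,-1 \right)} \left(- n\right) = - 14 \left(- \frac{0 + 0}{2}\right) \left(\left(-1\right) \left(-65\right)\right) = - 14 \left(\left(- \frac{1}{2}\right) 0\right) 65 = \left(-14\right) 0 \cdot 65 = 0 \cdot 65 = 0$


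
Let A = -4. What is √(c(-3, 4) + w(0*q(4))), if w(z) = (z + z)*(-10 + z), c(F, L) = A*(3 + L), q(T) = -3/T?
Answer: 2*I*√7 ≈ 5.2915*I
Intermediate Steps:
c(F, L) = -12 - 4*L (c(F, L) = -4*(3 + L) = -12 - 4*L)
w(z) = 2*z*(-10 + z) (w(z) = (2*z)*(-10 + z) = 2*z*(-10 + z))
√(c(-3, 4) + w(0*q(4))) = √((-12 - 4*4) + 2*(0*(-3/4))*(-10 + 0*(-3/4))) = √((-12 - 16) + 2*(0*(-3*¼))*(-10 + 0*(-3*¼))) = √(-28 + 2*(0*(-¾))*(-10 + 0*(-¾))) = √(-28 + 2*0*(-10 + 0)) = √(-28 + 2*0*(-10)) = √(-28 + 0) = √(-28) = 2*I*√7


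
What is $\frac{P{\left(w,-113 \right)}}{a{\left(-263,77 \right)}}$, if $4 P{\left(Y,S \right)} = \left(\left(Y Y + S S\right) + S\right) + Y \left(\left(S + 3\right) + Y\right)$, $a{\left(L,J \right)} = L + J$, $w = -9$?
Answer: $- \frac{1726}{93} \approx -18.559$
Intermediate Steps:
$a{\left(L,J \right)} = J + L$
$P{\left(Y,S \right)} = \frac{S}{4} + \frac{S^{2}}{4} + \frac{Y^{2}}{4} + \frac{Y \left(3 + S + Y\right)}{4}$ ($P{\left(Y,S \right)} = \frac{\left(\left(Y Y + S S\right) + S\right) + Y \left(\left(S + 3\right) + Y\right)}{4} = \frac{\left(\left(Y^{2} + S^{2}\right) + S\right) + Y \left(\left(3 + S\right) + Y\right)}{4} = \frac{\left(\left(S^{2} + Y^{2}\right) + S\right) + Y \left(3 + S + Y\right)}{4} = \frac{\left(S + S^{2} + Y^{2}\right) + Y \left(3 + S + Y\right)}{4} = \frac{S + S^{2} + Y^{2} + Y \left(3 + S + Y\right)}{4} = \frac{S}{4} + \frac{S^{2}}{4} + \frac{Y^{2}}{4} + \frac{Y \left(3 + S + Y\right)}{4}$)
$\frac{P{\left(w,-113 \right)}}{a{\left(-263,77 \right)}} = \frac{\frac{\left(-9\right)^{2}}{2} + \frac{1}{4} \left(-113\right) + \frac{\left(-113\right)^{2}}{4} + \frac{3}{4} \left(-9\right) + \frac{1}{4} \left(-113\right) \left(-9\right)}{77 - 263} = \frac{\frac{1}{2} \cdot 81 - \frac{113}{4} + \frac{1}{4} \cdot 12769 - \frac{27}{4} + \frac{1017}{4}}{-186} = \left(\frac{81}{2} - \frac{113}{4} + \frac{12769}{4} - \frac{27}{4} + \frac{1017}{4}\right) \left(- \frac{1}{186}\right) = 3452 \left(- \frac{1}{186}\right) = - \frac{1726}{93}$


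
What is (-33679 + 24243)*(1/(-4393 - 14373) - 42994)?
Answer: 3806602260790/9383 ≈ 4.0569e+8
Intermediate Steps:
(-33679 + 24243)*(1/(-4393 - 14373) - 42994) = -9436*(1/(-18766) - 42994) = -9436*(-1/18766 - 42994) = -9436*(-806825405/18766) = 3806602260790/9383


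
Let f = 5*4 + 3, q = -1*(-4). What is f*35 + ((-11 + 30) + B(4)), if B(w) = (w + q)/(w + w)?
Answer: 825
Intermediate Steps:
q = 4
B(w) = (4 + w)/(2*w) (B(w) = (w + 4)/(w + w) = (4 + w)/((2*w)) = (4 + w)*(1/(2*w)) = (4 + w)/(2*w))
f = 23 (f = 20 + 3 = 23)
f*35 + ((-11 + 30) + B(4)) = 23*35 + ((-11 + 30) + (½)*(4 + 4)/4) = 805 + (19 + (½)*(¼)*8) = 805 + (19 + 1) = 805 + 20 = 825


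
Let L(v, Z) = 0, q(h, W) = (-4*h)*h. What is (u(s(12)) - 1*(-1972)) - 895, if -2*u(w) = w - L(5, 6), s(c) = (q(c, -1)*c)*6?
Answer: 21813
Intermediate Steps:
q(h, W) = -4*h²
s(c) = -24*c³ (s(c) = ((-4*c²)*c)*6 = -4*c³*6 = -24*c³)
u(w) = -w/2 (u(w) = -(w - 1*0)/2 = -(w + 0)/2 = -w/2)
(u(s(12)) - 1*(-1972)) - 895 = (-(-12)*12³ - 1*(-1972)) - 895 = (-(-12)*1728 + 1972) - 895 = (-½*(-41472) + 1972) - 895 = (20736 + 1972) - 895 = 22708 - 895 = 21813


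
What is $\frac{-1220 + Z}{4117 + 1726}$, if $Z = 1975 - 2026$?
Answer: $- \frac{1271}{5843} \approx -0.21753$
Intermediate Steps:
$Z = -51$ ($Z = 1975 - 2026 = -51$)
$\frac{-1220 + Z}{4117 + 1726} = \frac{-1220 - 51}{4117 + 1726} = - \frac{1271}{5843}$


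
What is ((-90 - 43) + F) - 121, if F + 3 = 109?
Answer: -148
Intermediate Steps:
F = 106 (F = -3 + 109 = 106)
((-90 - 43) + F) - 121 = ((-90 - 43) + 106) - 121 = (-133 + 106) - 121 = -27 - 121 = -148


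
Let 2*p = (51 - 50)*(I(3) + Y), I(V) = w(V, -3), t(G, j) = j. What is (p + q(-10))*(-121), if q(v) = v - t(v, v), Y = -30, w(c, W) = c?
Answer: 3267/2 ≈ 1633.5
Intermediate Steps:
I(V) = V
q(v) = 0 (q(v) = v - v = 0)
p = -27/2 (p = ((51 - 50)*(3 - 30))/2 = (1*(-27))/2 = (½)*(-27) = -27/2 ≈ -13.500)
(p + q(-10))*(-121) = (-27/2 + 0)*(-121) = -27/2*(-121) = 3267/2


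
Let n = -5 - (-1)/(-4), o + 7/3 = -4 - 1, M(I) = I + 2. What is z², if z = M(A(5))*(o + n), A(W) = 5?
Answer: 1117249/144 ≈ 7758.7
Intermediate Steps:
M(I) = 2 + I
o = -22/3 (o = -7/3 + (-4 - 1) = -7/3 - 5 = -22/3 ≈ -7.3333)
n = -21/4 (n = -5 - (-1)*(-1)/4 = -5 - 1*¼ = -5 - ¼ = -21/4 ≈ -5.2500)
z = -1057/12 (z = (2 + 5)*(-22/3 - 21/4) = 7*(-151/12) = -1057/12 ≈ -88.083)
z² = (-1057/12)² = 1117249/144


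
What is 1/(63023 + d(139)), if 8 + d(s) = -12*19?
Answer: 1/62787 ≈ 1.5927e-5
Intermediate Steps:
d(s) = -236 (d(s) = -8 - 12*19 = -8 - 228 = -236)
1/(63023 + d(139)) = 1/(63023 - 236) = 1/62787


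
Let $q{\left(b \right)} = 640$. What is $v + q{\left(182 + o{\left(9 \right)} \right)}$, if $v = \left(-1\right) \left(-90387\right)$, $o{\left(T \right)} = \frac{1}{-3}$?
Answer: $91027$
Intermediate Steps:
$o{\left(T \right)} = - \frac{1}{3}$
$v = 90387$
$v + q{\left(182 + o{\left(9 \right)} \right)} = 90387 + 640 = 91027$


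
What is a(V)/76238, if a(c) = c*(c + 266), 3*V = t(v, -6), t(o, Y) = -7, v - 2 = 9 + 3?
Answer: -5537/686142 ≈ -0.0080698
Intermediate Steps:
v = 14 (v = 2 + (9 + 3) = 2 + 12 = 14)
V = -7/3 (V = (1/3)*(-7) = -7/3 ≈ -2.3333)
a(c) = c*(266 + c)
a(V)/76238 = -7*(266 - 7/3)/3/76238 = -7/3*791/3*(1/76238) = -5537/9*1/76238 = -5537/686142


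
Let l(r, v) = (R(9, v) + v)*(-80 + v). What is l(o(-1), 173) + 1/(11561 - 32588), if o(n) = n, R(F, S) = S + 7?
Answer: 690295382/21027 ≈ 32829.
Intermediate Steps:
R(F, S) = 7 + S
l(r, v) = (-80 + v)*(7 + 2*v) (l(r, v) = ((7 + v) + v)*(-80 + v) = (7 + 2*v)*(-80 + v) = (-80 + v)*(7 + 2*v))
l(o(-1), 173) + 1/(11561 - 32588) = (-560 - 153*173 + 2*173²) + 1/(11561 - 32588) = (-560 - 26469 + 2*29929) + 1/(-21027) = (-560 - 26469 + 59858) - 1/21027 = 32829 - 1/21027 = 690295382/21027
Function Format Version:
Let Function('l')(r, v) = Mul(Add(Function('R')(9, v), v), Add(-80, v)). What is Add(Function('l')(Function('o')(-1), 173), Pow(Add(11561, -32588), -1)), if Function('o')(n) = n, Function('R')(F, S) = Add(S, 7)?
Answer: Rational(690295382, 21027) ≈ 32829.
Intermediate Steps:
Function('R')(F, S) = Add(7, S)
Function('l')(r, v) = Mul(Add(-80, v), Add(7, Mul(2, v))) (Function('l')(r, v) = Mul(Add(Add(7, v), v), Add(-80, v)) = Mul(Add(7, Mul(2, v)), Add(-80, v)) = Mul(Add(-80, v), Add(7, Mul(2, v))))
Add(Function('l')(Function('o')(-1), 173), Pow(Add(11561, -32588), -1)) = Add(Add(-560, Mul(-153, 173), Mul(2, Pow(173, 2))), Pow(Add(11561, -32588), -1)) = Add(Add(-560, -26469, Mul(2, 29929)), Pow(-21027, -1)) = Add(Add(-560, -26469, 59858), Rational(-1, 21027)) = Add(32829, Rational(-1, 21027)) = Rational(690295382, 21027)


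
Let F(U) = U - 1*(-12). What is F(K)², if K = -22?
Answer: 100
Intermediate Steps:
F(U) = 12 + U (F(U) = U + 12 = 12 + U)
F(K)² = (12 - 22)² = (-10)² = 100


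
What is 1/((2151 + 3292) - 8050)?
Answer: -1/2607 ≈ -0.00038358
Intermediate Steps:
1/((2151 + 3292) - 8050) = 1/(5443 - 8050) = 1/(-2607) = -1/2607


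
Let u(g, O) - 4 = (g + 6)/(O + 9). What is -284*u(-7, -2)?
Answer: -7668/7 ≈ -1095.4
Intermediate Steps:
u(g, O) = 4 + (6 + g)/(9 + O) (u(g, O) = 4 + (g + 6)/(O + 9) = 4 + (6 + g)/(9 + O))
-284*u(-7, -2) = -284*(42 - 7 + 4*(-2))/(9 - 2) = -284*(42 - 7 - 8)/7 = -284*27/7 = -7668/7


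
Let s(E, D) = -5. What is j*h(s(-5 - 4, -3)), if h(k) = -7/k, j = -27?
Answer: -189/5 ≈ -37.800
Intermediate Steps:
j*h(s(-5 - 4, -3)) = -(-189)/(-5) = -(-189)*(-1)/5 = -27*7/5 = -189/5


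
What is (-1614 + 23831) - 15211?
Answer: 7006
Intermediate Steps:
(-1614 + 23831) - 15211 = 22217 - 15211 = 7006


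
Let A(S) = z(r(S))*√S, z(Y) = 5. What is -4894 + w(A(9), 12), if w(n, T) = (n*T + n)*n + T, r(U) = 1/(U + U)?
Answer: -1957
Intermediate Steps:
r(U) = 1/(2*U)
A(S) = 5*√S
w(n, T) = T + n*(n + T*n) (w(n, T) = (T*n + n)*n + T = (n + T*n)*n + T = n*(n + T*n) + T = T + n*(n + T*n))
-4894 + w(A(9), 12) = -4894 + (12 + (5*√9)² + 12*(5*√9)²) = -4894 + (12 + (5*3)² + 12*(5*3)²) = -4894 + (12 + 15² + 12*15²) = -4894 + (12 + 225 + 12*225) = -4894 + (12 + 225 + 2700) = -4894 + 2937 = -1957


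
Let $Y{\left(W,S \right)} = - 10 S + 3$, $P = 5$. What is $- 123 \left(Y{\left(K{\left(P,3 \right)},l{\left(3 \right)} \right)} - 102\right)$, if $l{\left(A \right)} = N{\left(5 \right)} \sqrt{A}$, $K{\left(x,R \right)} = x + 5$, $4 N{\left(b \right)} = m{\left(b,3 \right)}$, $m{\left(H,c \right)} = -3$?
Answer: $12177 - \frac{1845 \sqrt{3}}{2} \approx 10579.0$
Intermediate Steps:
$N{\left(b \right)} = - \frac{3}{4}$ ($N{\left(b \right)} = \frac{1}{4} \left(-3\right) = - \frac{3}{4}$)
$K{\left(x,R \right)} = 5 + x$
$l{\left(A \right)} = - \frac{3 \sqrt{A}}{4}$
$Y{\left(W,S \right)} = 3 - 10 S$
$- 123 \left(Y{\left(K{\left(P,3 \right)},l{\left(3 \right)} \right)} - 102\right) = - 123 \left(\left(3 - 10 \left(- \frac{3 \sqrt{3}}{4}\right)\right) - 102\right) = - 123 \left(\left(3 + \frac{15 \sqrt{3}}{2}\right) - 102\right) = - 123 \left(-99 + \frac{15 \sqrt{3}}{2}\right) = 12177 - \frac{1845 \sqrt{3}}{2}$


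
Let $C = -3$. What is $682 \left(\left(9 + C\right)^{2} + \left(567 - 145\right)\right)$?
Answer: $312356$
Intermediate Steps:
$682 \left(\left(9 + C\right)^{2} + \left(567 - 145\right)\right) = 682 \left(\left(9 - 3\right)^{2} + \left(567 - 145\right)\right) = 682 \left(6^{2} + \left(567 - 145\right)\right) = 682 \left(36 + 422\right) = 682 \cdot 458 = 312356$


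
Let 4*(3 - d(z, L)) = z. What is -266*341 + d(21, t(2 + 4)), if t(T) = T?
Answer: -362833/4 ≈ -90708.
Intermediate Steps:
d(z, L) = 3 - z/4
-266*341 + d(21, t(2 + 4)) = -266*341 + (3 - ¼*21) = -90706 + (3 - 21/4) = -90706 - 9/4 = -362833/4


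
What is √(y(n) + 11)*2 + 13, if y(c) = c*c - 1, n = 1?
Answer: 13 + 2*√11 ≈ 19.633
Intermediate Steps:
y(c) = -1 + c² (y(c) = c² - 1 = -1 + c²)
√(y(n) + 11)*2 + 13 = √((-1 + 1²) + 11)*2 + 13 = √((-1 + 1) + 11)*2 + 13 = √(0 + 11)*2 + 13 = √11*2 + 13 = 2*√11 + 13 = 13 + 2*√11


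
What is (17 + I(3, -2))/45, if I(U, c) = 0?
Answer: 17/45 ≈ 0.37778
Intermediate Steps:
(17 + I(3, -2))/45 = (17 + 0)/45 = (1/45)*17 = 17/45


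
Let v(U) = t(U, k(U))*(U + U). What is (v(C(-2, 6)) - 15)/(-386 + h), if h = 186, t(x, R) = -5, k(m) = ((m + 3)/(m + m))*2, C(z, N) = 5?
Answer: 13/40 ≈ 0.32500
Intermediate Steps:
k(m) = (3 + m)/m (k(m) = ((3 + m)/((2*m)))*2 = ((3 + m)*(1/(2*m)))*2 = ((3 + m)/(2*m))*2 = (3 + m)/m)
v(U) = -10*U (v(U) = -5*(U + U) = -10*U)
(v(C(-2, 6)) - 15)/(-386 + h) = (-10*5 - 15)/(-386 + 186) = (-50 - 15)/(-200) = -65*(-1/200) = 13/40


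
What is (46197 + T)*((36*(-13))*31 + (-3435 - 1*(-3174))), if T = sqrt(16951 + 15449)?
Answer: -684941913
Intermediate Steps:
T = 180 (T = sqrt(32400) = 180)
(46197 + T)*((36*(-13))*31 + (-3435 - 1*(-3174))) = (46197 + 180)*((36*(-13))*31 + (-3435 - 1*(-3174))) = 46377*(-468*31 + (-3435 + 3174)) = 46377*(-14508 - 261) = 46377*(-14769) = -684941913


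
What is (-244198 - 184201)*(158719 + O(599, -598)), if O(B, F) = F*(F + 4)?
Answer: -220167526469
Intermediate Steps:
O(B, F) = F*(4 + F)
(-244198 - 184201)*(158719 + O(599, -598)) = (-244198 - 184201)*(158719 - 598*(4 - 598)) = -428399*(158719 - 598*(-594)) = -428399*(158719 + 355212) = -428399*513931 = -220167526469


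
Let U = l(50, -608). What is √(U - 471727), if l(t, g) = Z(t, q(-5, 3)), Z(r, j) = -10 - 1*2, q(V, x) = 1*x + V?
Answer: I*√471739 ≈ 686.83*I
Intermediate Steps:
q(V, x) = V + x (q(V, x) = x + V = V + x)
Z(r, j) = -12 (Z(r, j) = -10 - 2 = -12)
l(t, g) = -12
U = -12
√(U - 471727) = √(-12 - 471727) = √(-471739) = I*√471739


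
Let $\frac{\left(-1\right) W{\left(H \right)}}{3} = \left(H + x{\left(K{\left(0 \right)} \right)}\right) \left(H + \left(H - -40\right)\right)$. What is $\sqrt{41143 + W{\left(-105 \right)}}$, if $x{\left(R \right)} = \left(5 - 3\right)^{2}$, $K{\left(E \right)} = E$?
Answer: $i \sqrt{10367} \approx 101.82 i$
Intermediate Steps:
$x{\left(R \right)} = 4$ ($x{\left(R \right)} = 2^{2} = 4$)
$W{\left(H \right)} = - 3 \left(4 + H\right) \left(40 + 2 H\right)$ ($W{\left(H \right)} = - 3 \left(H + 4\right) \left(H + \left(H - -40\right)\right) = - 3 \left(4 + H\right) \left(H + \left(H + 40\right)\right) = - 3 \left(4 + H\right) \left(H + \left(40 + H\right)\right) = - 3 \left(4 + H\right) \left(40 + 2 H\right)$)
$\sqrt{41143 + W{\left(-105 \right)}} = \sqrt{41143 - \left(-14640 + 66150\right)} = \sqrt{41143 - 51510} = \sqrt{-10367} = i \sqrt{10367}$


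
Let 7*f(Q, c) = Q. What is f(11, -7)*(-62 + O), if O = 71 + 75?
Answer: 132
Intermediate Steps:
f(Q, c) = Q/7
O = 146
f(11, -7)*(-62 + O) = ((⅐)*11)*(-62 + 146) = (11/7)*84 = 132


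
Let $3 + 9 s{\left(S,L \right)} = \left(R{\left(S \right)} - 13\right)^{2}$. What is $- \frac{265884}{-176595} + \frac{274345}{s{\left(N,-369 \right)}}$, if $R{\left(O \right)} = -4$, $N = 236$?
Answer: $\frac{145369213433}{16835390} \approx 8634.7$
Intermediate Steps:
$s{\left(S,L \right)} = \frac{286}{9}$ ($s{\left(S,L \right)} = - \frac{1}{3} + \frac{\left(-4 - 13\right)^{2}}{9} = - \frac{1}{3} + \frac{\left(-17\right)^{2}}{9} = - \frac{1}{3} + \frac{1}{9} \cdot 289 = - \frac{1}{3} + \frac{289}{9} = \frac{286}{9}$)
$- \frac{265884}{-176595} + \frac{274345}{s{\left(N,-369 \right)}} = - \frac{265884}{-176595} + \frac{274345}{\frac{286}{9}} = \left(-265884\right) \left(- \frac{1}{176595}\right) + 274345 \cdot \frac{9}{286} = \frac{88628}{58865} + \frac{2469105}{286} = \frac{145369213433}{16835390}$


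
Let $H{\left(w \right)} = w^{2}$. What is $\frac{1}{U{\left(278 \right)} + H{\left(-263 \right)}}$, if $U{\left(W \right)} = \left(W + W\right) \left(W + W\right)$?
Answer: $\frac{1}{378305} \approx 2.6434 \cdot 10^{-6}$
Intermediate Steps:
$U{\left(W \right)} = 4 W^{2}$ ($U{\left(W \right)} = 2 W 2 W = 4 W^{2}$)
$\frac{1}{U{\left(278 \right)} + H{\left(-263 \right)}} = \frac{1}{4 \cdot 278^{2} + \left(-263\right)^{2}} = \frac{1}{4 \cdot 77284 + 69169} = \frac{1}{309136 + 69169} = \frac{1}{378305}$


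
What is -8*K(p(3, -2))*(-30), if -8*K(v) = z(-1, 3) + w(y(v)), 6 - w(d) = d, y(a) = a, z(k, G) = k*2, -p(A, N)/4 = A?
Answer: -480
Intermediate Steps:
p(A, N) = -4*A
z(k, G) = 2*k
w(d) = 6 - d
K(v) = -½ + v/8 (K(v) = -(2*(-1) + (6 - v))/8 = -(-2 + (6 - v))/8 = -(4 - v)/8 = -½ + v/8)
-8*K(p(3, -2))*(-30) = -8*(-½ + (-4*3)/8)*(-30) = -8*(-½ + (⅛)*(-12))*(-30) = -8*(-½ - 3/2)*(-30) = -8*(-2)*(-30) = 16*(-30) = -480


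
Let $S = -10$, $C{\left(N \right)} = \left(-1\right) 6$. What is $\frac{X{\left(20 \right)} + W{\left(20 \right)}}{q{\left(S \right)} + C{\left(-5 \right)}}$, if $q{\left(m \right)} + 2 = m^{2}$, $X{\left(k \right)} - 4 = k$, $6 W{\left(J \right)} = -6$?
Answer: $\frac{1}{4} \approx 0.25$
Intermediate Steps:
$C{\left(N \right)} = -6$
$W{\left(J \right)} = -1$ ($W{\left(J \right)} = \frac{1}{6} \left(-6\right) = -1$)
$X{\left(k \right)} = 4 + k$
$q{\left(m \right)} = -2 + m^{2}$
$\frac{X{\left(20 \right)} + W{\left(20 \right)}}{q{\left(S \right)} + C{\left(-5 \right)}} = \frac{\left(4 + 20\right) - 1}{\left(-2 + \left(-10\right)^{2}\right) - 6} = \frac{24 - 1}{\left(-2 + 100\right) - 6} = \frac{23}{98 - 6} = \frac{23}{92} = 23 \cdot \frac{1}{92} = \frac{1}{4}$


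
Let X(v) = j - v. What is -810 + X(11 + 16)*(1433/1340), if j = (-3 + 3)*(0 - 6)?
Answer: -1124091/1340 ≈ -838.87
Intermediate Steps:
j = 0 (j = 0*(-6) = 0)
X(v) = -v (X(v) = 0 - v = -v)
-810 + X(11 + 16)*(1433/1340) = -810 + (-(11 + 16))*(1433/1340) = -810 + (-1*27)*(1433*(1/1340)) = -810 - 27*1433/1340 = -810 - 38691/1340 = -1124091/1340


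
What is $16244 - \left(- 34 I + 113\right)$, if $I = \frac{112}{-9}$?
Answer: $\frac{141371}{9} \approx 15708.0$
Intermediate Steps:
$I = - \frac{112}{9}$ ($I = 112 \left(- \frac{1}{9}\right) = - \frac{112}{9} \approx -12.444$)
$16244 - \left(- 34 I + 113\right) = 16244 - \left(\left(-34\right) \left(- \frac{112}{9}\right) + 113\right) = 16244 - \left(\frac{3808}{9} + 113\right) = 16244 - \frac{4825}{9} = \frac{141371}{9}$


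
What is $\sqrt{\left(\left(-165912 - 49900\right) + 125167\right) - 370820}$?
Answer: $i \sqrt{461465} \approx 679.31 i$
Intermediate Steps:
$\sqrt{\left(\left(-165912 - 49900\right) + 125167\right) - 370820} = \sqrt{\left(-215812 + 125167\right) - 370820} = \sqrt{-90645 - 370820} = \sqrt{-461465} = i \sqrt{461465}$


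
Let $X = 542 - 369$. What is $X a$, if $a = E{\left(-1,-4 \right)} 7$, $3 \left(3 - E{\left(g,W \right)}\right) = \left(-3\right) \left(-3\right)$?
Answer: $0$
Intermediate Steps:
$E{\left(g,W \right)} = 0$ ($E{\left(g,W \right)} = 3 - \frac{\left(-3\right) \left(-3\right)}{3} = 3 - 3 = 0$)
$X = 173$ ($X = 542 - 369 = 173$)
$a = 0$ ($a = 0 \cdot 7 = 0$)
$X a = 173 \cdot 0 = 0$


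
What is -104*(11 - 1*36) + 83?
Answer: 2683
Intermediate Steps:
-104*(11 - 1*36) + 83 = -104*(11 - 36) + 83 = -104*(-25) + 83 = 2600 + 83 = 2683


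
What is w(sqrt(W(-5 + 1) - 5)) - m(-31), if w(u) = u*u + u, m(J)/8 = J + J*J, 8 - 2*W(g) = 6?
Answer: -7444 + 2*I ≈ -7444.0 + 2.0*I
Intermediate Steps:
W(g) = 1 (W(g) = 4 - 1/2*6 = 4 - 3 = 1)
m(J) = 8*J + 8*J**2 (m(J) = 8*(J + J*J) = 8*(J + J**2) = 8*J + 8*J**2)
w(u) = u + u**2 (w(u) = u**2 + u = u + u**2)
w(sqrt(W(-5 + 1) - 5)) - m(-31) = sqrt(1 - 5)*(1 + sqrt(1 - 5)) - 8*(-31)*(1 - 31) = sqrt(-4)*(1 + sqrt(-4)) - 8*(-31)*(-30) = (2*I)*(1 + 2*I) - 1*7440 = 2*I*(1 + 2*I) - 7440 = -7440 + 2*I*(1 + 2*I)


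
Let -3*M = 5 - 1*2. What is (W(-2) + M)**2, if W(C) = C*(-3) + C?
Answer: 9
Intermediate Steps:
W(C) = -2*C (W(C) = -3*C + C = -2*C)
M = -1 (M = -(5 - 1*2)/3 = -(5 - 2)/3 = -1/3*3 = -1)
(W(-2) + M)**2 = (-2*(-2) - 1)**2 = (4 - 1)**2 = 3**2 = 9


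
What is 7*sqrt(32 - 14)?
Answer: 21*sqrt(2) ≈ 29.698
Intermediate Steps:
7*sqrt(32 - 14) = 7*sqrt(18) = 7*(3*sqrt(2)) = 21*sqrt(2)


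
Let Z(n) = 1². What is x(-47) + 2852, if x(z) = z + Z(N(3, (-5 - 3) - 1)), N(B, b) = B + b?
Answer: 2806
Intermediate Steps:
Z(n) = 1
x(z) = 1 + z (x(z) = z + 1 = 1 + z)
x(-47) + 2852 = (1 - 47) + 2852 = -46 + 2852 = 2806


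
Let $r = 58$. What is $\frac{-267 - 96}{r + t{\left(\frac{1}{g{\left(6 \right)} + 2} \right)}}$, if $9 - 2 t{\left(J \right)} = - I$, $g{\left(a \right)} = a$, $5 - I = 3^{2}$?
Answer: $-6$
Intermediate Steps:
$I = -4$ ($I = 5 - 3^{2} = 5 - 9 = -4$)
$t{\left(J \right)} = \frac{5}{2}$ ($t{\left(J \right)} = \frac{9}{2} - \frac{\left(-1\right) \left(-4\right)}{2} = \frac{9}{2} - 2 = \frac{5}{2}$)
$\frac{-267 - 96}{r + t{\left(\frac{1}{g{\left(6 \right)} + 2} \right)}} = \frac{-267 - 96}{58 + \frac{5}{2}} = - \frac{363}{\frac{121}{2}} = \left(-363\right) \frac{2}{121} = -6$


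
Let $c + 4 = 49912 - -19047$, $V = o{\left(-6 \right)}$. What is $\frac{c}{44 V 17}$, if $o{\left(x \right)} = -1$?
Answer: $- \frac{68955}{748} \approx -92.186$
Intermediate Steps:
$V = -1$
$c = 68955$ ($c = -4 + \left(49912 - -19047\right) = -4 + \left(49912 + 19047\right) = -4 + 68959 = 68955$)
$\frac{c}{44 V 17} = \frac{68955}{44 \left(-1\right) 17} = \frac{68955}{\left(-44\right) 17} = \frac{68955}{-748} = 68955 \left(- \frac{1}{748}\right) = - \frac{68955}{748}$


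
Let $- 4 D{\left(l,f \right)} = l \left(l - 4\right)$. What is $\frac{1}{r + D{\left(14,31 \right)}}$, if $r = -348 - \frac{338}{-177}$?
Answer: $- \frac{177}{67453} \approx -0.002624$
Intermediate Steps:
$r = - \frac{61258}{177}$ ($r = -348 - 338 \left(- \frac{1}{177}\right) = -348 - - \frac{338}{177} = -348 + \frac{338}{177} = - \frac{61258}{177} \approx -346.09$)
$D{\left(l,f \right)} = - \frac{l \left(-4 + l\right)}{4}$ ($D{\left(l,f \right)} = - \frac{l \left(l - 4\right)}{4} = - \frac{l \left(-4 + l\right)}{4}$)
$\frac{1}{r + D{\left(14,31 \right)}} = \frac{1}{- \frac{61258}{177} + \frac{1}{4} \cdot 14 \left(4 - 14\right)} = \frac{1}{- \frac{61258}{177} + \frac{1}{4} \cdot 14 \left(-10\right)} = \frac{1}{- \frac{61258}{177} - 35} = \frac{1}{- \frac{67453}{177}} = - \frac{177}{67453}$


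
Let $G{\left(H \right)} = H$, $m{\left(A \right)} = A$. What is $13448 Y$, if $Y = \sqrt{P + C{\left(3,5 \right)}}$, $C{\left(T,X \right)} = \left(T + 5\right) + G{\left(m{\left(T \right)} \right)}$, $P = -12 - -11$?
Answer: $13448 \sqrt{10} \approx 42526.0$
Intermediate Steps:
$P = -1$ ($P = -12 + 11 = -1$)
$C{\left(T,X \right)} = 5 + 2 T$ ($C{\left(T,X \right)} = \left(T + 5\right) + T = \left(5 + T\right) + T = 5 + 2 T$)
$Y = \sqrt{10}$ ($Y = \sqrt{-1 + \left(5 + 2 \cdot 3\right)} = \sqrt{-1 + \left(5 + 6\right)} = \sqrt{-1 + 11} = \sqrt{10} \approx 3.1623$)
$13448 Y = 13448 \sqrt{10}$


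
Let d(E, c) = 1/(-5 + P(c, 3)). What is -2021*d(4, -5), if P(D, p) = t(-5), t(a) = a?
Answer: 2021/10 ≈ 202.10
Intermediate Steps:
P(D, p) = -5
d(E, c) = -⅒ (d(E, c) = 1/(-5 - 5) = 1/(-10) = -⅒)
-2021*d(4, -5) = -2021*(-⅒) = 2021/10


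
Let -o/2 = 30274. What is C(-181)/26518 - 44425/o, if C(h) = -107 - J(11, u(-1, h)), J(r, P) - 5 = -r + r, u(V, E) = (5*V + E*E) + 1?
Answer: 585640387/802805932 ≈ 0.72949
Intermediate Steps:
o = -60548 (o = -2*30274 = -60548)
u(V, E) = 1 + E² + 5*V (u(V, E) = (5*V + E²) + 1 = (E² + 5*V) + 1 = 1 + E² + 5*V)
J(r, P) = 5 (J(r, P) = 5 + (-r + r) = 5 + 0 = 5)
C(h) = -112 (C(h) = -107 - 1*5 = -107 - 5 = -112)
C(-181)/26518 - 44425/o = -112/26518 - 44425/(-60548) = -112*1/26518 - 44425*(-1/60548) = -56/13259 + 44425/60548 = 585640387/802805932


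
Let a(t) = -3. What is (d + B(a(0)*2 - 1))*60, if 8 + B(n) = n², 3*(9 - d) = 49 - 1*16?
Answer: 2340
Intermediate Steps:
d = -2 (d = 9 - (49 - 1*16)/3 = 9 - (49 - 16)/3 = 9 - ⅓*33 = 9 - 11 = -2)
B(n) = -8 + n²
(d + B(a(0)*2 - 1))*60 = (-2 + (-8 + (-3*2 - 1)²))*60 = (-2 + (-8 + (-6 - 1)²))*60 = (-2 + (-8 + (-7)²))*60 = (-2 + (-8 + 49))*60 = (-2 + 41)*60 = 39*60 = 2340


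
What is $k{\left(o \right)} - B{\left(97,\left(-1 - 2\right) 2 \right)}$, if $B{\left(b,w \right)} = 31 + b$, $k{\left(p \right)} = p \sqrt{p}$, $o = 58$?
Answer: $-128 + 58 \sqrt{58} \approx 313.71$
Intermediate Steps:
$k{\left(p \right)} = p^{\frac{3}{2}}$
$k{\left(o \right)} - B{\left(97,\left(-1 - 2\right) 2 \right)} = 58^{\frac{3}{2}} - \left(31 + 97\right) = 58 \sqrt{58} - 128 = -128 + 58 \sqrt{58}$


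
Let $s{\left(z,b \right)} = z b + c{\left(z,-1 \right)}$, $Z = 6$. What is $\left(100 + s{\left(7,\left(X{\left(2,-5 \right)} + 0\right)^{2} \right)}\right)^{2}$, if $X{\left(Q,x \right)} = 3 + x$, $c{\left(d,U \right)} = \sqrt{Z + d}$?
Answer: $\left(128 + \sqrt{13}\right)^{2} \approx 17320.0$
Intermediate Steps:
$c{\left(d,U \right)} = \sqrt{6 + d}$
$s{\left(z,b \right)} = \sqrt{6 + z} + b z$ ($s{\left(z,b \right)} = z b + \sqrt{6 + z} = b z + \sqrt{6 + z} = \sqrt{6 + z} + b z$)
$\left(100 + s{\left(7,\left(X{\left(2,-5 \right)} + 0\right)^{2} \right)}\right)^{2} = \left(100 + \left(\sqrt{6 + 7} + \left(\left(3 - 5\right) + 0\right)^{2} \cdot 7\right)\right)^{2} = \left(100 + \left(\sqrt{13} + \left(-2 + 0\right)^{2} \cdot 7\right)\right)^{2} = \left(100 + \left(\sqrt{13} + \left(-2\right)^{2} \cdot 7\right)\right)^{2} = \left(100 + \left(\sqrt{13} + 4 \cdot 7\right)\right)^{2} = \left(100 + \left(\sqrt{13} + 28\right)\right)^{2} = \left(100 + \left(28 + \sqrt{13}\right)\right)^{2} = \left(128 + \sqrt{13}\right)^{2}$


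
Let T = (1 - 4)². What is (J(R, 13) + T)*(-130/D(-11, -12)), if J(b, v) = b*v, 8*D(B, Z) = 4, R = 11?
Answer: -39520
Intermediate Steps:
D(B, Z) = ½ (D(B, Z) = (⅛)*4 = ½)
T = 9 (T = (-3)² = 9)
(J(R, 13) + T)*(-130/D(-11, -12)) = (11*13 + 9)*(-130/½) = (143 + 9)*(-130*2) = 152*(-260) = -39520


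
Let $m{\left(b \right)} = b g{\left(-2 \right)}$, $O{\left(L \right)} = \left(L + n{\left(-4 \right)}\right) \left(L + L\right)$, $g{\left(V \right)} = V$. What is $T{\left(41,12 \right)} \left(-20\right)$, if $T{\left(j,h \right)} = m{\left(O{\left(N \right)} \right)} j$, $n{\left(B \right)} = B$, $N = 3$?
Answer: $-9840$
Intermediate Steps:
$O{\left(L \right)} = 2 L \left(-4 + L\right)$ ($O{\left(L \right)} = \left(L - 4\right) \left(L + L\right) = \left(-4 + L\right) 2 L = 2 L \left(-4 + L\right)$)
$m{\left(b \right)} = - 2 b$ ($m{\left(b \right)} = b \left(-2\right) = - 2 b$)
$T{\left(j,h \right)} = 12 j$ ($T{\left(j,h \right)} = - 2 \cdot 2 \cdot 3 \left(-4 + 3\right) j = - 2 \cdot 2 \cdot 3 \left(-1\right) j = \left(-2\right) \left(-6\right) j = 12 j$)
$T{\left(41,12 \right)} \left(-20\right) = 12 \cdot 41 \left(-20\right) = 492 \left(-20\right) = -9840$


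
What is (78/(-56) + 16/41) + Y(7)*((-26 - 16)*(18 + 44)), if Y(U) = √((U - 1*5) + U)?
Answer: -8969327/1148 ≈ -7813.0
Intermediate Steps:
Y(U) = √(-5 + 2*U) (Y(U) = √((U - 5) + U) = √((-5 + U) + U) = √(-5 + 2*U))
(78/(-56) + 16/41) + Y(7)*((-26 - 16)*(18 + 44)) = (78/(-56) + 16/41) + √(-5 + 2*7)*((-26 - 16)*(18 + 44)) = (78*(-1/56) + 16*(1/41)) + √(-5 + 14)*(-42*62) = (-39/28 + 16/41) + √9*(-2604) = -1151/1148 + 3*(-2604) = -1151/1148 - 7812 = -8969327/1148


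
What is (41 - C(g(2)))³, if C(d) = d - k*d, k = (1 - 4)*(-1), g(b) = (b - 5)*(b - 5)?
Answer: 205379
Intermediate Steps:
g(b) = (-5 + b)² (g(b) = (-5 + b)*(-5 + b) = (-5 + b)²)
k = 3 (k = -3*(-1) = 3)
C(d) = -2*d (C(d) = d - 3*d = -2*d)
(41 - C(g(2)))³ = (41 - (-2)*(-5 + 2)²)³ = (41 - (-2)*(-3)²)³ = (41 - (-2)*9)³ = (41 - 1*(-18))³ = (41 + 18)³ = 59³ = 205379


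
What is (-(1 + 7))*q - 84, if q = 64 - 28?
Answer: -372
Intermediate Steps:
q = 36
(-(1 + 7))*q - 84 = -(1 + 7)*36 - 84 = -1*8*36 - 84 = -8*36 - 84 = -288 - 84 = -372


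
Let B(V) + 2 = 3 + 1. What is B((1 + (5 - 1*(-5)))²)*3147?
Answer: 6294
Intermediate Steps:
B(V) = 2 (B(V) = -2 + (3 + 1) = -2 + 4 = 2)
B((1 + (5 - 1*(-5)))²)*3147 = 2*3147 = 6294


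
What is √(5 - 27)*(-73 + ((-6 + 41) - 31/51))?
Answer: -1969*I*√22/51 ≈ -181.09*I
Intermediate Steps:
√(5 - 27)*(-73 + ((-6 + 41) - 31/51)) = √(-22)*(-73 + (35 - 31*1/51)) = (I*√22)*(-73 + (35 - 31/51)) = (I*√22)*(-73 + 1754/51) = (I*√22)*(-1969/51) = -1969*I*√22/51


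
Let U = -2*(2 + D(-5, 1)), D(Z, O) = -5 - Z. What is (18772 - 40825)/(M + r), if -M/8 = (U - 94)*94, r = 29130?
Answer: -22053/102826 ≈ -0.21447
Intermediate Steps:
U = -4 (U = -2*(2 + (-5 - 1*(-5))) = -2*(2 + (-5 + 5)) = -2*(2 + 0) = -2*2 = -4)
M = 73696 (M = -8*(-4 - 94)*94 = -(-784)*94 = -8*(-9212) = 73696)
(18772 - 40825)/(M + r) = (18772 - 40825)/(73696 + 29130) = -22053/102826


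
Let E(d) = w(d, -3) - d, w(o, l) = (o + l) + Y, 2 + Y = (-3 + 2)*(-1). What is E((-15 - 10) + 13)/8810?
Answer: -2/4405 ≈ -0.00045403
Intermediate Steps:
Y = -1 (Y = -2 + (-3 + 2)*(-1) = -2 - 1*(-1) = -2 + 1 = -1)
w(o, l) = -1 + l + o (w(o, l) = (o + l) - 1 = (l + o) - 1 = -1 + l + o)
E(d) = -4 (E(d) = (-1 - 3 + d) - d = (-4 + d) - d = -4)
E((-15 - 10) + 13)/8810 = -4/8810 = -4*1/8810 = -2/4405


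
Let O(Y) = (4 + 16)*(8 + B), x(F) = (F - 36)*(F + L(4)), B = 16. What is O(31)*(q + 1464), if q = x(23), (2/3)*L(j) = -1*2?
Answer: 577920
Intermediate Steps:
L(j) = -3 (L(j) = 3*(-1*2)/2 = (3/2)*(-2) = -3)
x(F) = (-36 + F)*(-3 + F) (x(F) = (F - 36)*(F - 3) = (-36 + F)*(-3 + F))
q = -260 (q = 108 + 23**2 - 39*23 = 108 + 529 - 897 = -260)
O(Y) = 480 (O(Y) = (4 + 16)*(8 + 16) = 20*24 = 480)
O(31)*(q + 1464) = 480*(-260 + 1464) = 480*1204 = 577920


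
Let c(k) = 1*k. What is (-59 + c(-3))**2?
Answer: 3844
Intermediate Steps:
c(k) = k
(-59 + c(-3))**2 = (-59 - 3)**2 = (-62)**2 = 3844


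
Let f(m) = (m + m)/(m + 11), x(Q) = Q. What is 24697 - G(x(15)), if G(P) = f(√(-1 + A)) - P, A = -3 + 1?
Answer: 1532141/62 - 11*I*√3/62 ≈ 24712.0 - 0.3073*I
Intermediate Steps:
A = -2
f(m) = 2*m/(11 + m) (f(m) = (2*m)/(11 + m) = 2*m/(11 + m))
G(P) = -P + 2*I*√3/(11 + I*√3) (G(P) = 2*√(-1 - 2)/(11 + √(-1 - 2)) - P = 2*√(-3)/(11 + √(-3)) - P = 2*(I*√3)/(11 + I*√3) - P = 2*I*√3/(11 + I*√3) - P = -P + 2*I*√3/(11 + I*√3))
24697 - G(x(15)) = 24697 - (3/62 - 1*15 + 11*I*√3/62) = 24697 - (3/62 - 15 + 11*I*√3/62) = 24697 - (-927/62 + 11*I*√3/62) = 24697 + (927/62 - 11*I*√3/62) = 1532141/62 - 11*I*√3/62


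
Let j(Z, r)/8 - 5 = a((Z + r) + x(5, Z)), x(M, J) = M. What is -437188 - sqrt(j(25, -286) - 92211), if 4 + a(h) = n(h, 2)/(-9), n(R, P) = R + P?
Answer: -437188 - I*sqrt(827795)/3 ≈ -4.3719e+5 - 303.28*I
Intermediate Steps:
n(R, P) = P + R
a(h) = -38/9 - h/9 (a(h) = -4 + (2 + h)/(-9) = -4 + (2 + h)*(-1/9) = -4 + (-2/9 - h/9) = -38/9 - h/9)
j(Z, r) = 16/9 - 8*Z/9 - 8*r/9 (j(Z, r) = 40 + 8*(-38/9 - ((Z + r) + 5)/9) = 40 + 8*(-38/9 - (5 + Z + r)/9) = 40 + 8*(-38/9 + (-5/9 - Z/9 - r/9)) = 40 + 8*(-43/9 - Z/9 - r/9) = 40 + (-344/9 - 8*Z/9 - 8*r/9) = 16/9 - 8*Z/9 - 8*r/9)
-437188 - sqrt(j(25, -286) - 92211) = -437188 - sqrt((16/9 - 8/9*25 - 8/9*(-286)) - 92211) = -437188 - sqrt((16/9 - 200/9 + 2288/9) - 92211) = -437188 - sqrt(2104/9 - 92211) = -437188 - sqrt(-827795/9) = -437188 - I*sqrt(827795)/3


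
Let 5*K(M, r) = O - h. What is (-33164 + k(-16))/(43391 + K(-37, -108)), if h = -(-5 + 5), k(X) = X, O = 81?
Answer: -41475/54259 ≈ -0.76439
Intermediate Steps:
h = 0 (h = -1*0 = 0)
K(M, r) = 81/5 (K(M, r) = (81 - 1*0)/5 = (81 + 0)/5 = (⅕)*81 = 81/5)
(-33164 + k(-16))/(43391 + K(-37, -108)) = (-33164 - 16)/(43391 + 81/5) = -33180/217036/5 = -33180*5/217036 = -41475/54259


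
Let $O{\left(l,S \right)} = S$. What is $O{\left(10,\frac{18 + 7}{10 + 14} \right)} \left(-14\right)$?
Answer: $- \frac{175}{12} \approx -14.583$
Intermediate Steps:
$O{\left(10,\frac{18 + 7}{10 + 14} \right)} \left(-14\right) = \frac{18 + 7}{10 + 14} \left(-14\right) = \frac{25}{24} \left(-14\right) = - \frac{175}{12}$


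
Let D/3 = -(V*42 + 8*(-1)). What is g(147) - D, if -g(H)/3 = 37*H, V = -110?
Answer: -30201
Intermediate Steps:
g(H) = -111*H
D = 13884 (D = 3*(-(-110*42 + 8*(-1))) = 3*(-(-4620 - 8)) = 3*(-1*(-4628)) = 3*4628 = 13884)
g(147) - D = -111*147 - 1*13884 = -16317 - 13884 = -30201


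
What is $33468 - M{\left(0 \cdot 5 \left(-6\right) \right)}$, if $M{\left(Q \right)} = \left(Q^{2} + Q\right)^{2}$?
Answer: $33468$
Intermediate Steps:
$M{\left(Q \right)} = \left(Q + Q^{2}\right)^{2}$
$33468 - M{\left(0 \cdot 5 \left(-6\right) \right)} = 33468 - \left(0 \cdot 5 \left(-6\right)\right)^{2} \left(1 + 0 \cdot 5 \left(-6\right)\right)^{2} = 33468 - \left(0 \left(-6\right)\right)^{2} \left(1 + 0 \left(-6\right)\right)^{2} = 33468 - 0^{2} \left(1 + 0\right)^{2} = 33468 - 0 \cdot 1^{2} = 33468 - 0 \cdot 1 = 33468 - 0 = 33468 + 0 = 33468$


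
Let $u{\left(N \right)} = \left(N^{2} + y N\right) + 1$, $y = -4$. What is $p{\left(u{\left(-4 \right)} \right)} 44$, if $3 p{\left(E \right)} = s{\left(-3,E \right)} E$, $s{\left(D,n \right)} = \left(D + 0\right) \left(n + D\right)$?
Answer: $-43560$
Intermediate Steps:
$u{\left(N \right)} = 1 + N^{2} - 4 N$ ($u{\left(N \right)} = \left(N^{2} - 4 N\right) + 1 = 1 + N^{2} - 4 N$)
$s{\left(D,n \right)} = D \left(D + n\right)$
$p{\left(E \right)} = \frac{E \left(9 - 3 E\right)}{3}$ ($p{\left(E \right)} = \frac{- 3 \left(-3 + E\right) E}{3} = \frac{\left(9 - 3 E\right) E}{3} = \frac{E \left(9 - 3 E\right)}{3}$)
$p{\left(u{\left(-4 \right)} \right)} 44 = \left(1 + \left(-4\right)^{2} - -16\right) \left(3 - \left(1 + \left(-4\right)^{2} - -16\right)\right) 44 = \left(1 + 16 + 16\right) \left(3 - \left(1 + 16 + 16\right)\right) 44 = 33 \left(3 - 33\right) 44 = 33 \left(-30\right) 44 = \left(-990\right) 44 = -43560$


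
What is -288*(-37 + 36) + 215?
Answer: 503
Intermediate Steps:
-288*(-37 + 36) + 215 = -288*(-1) + 215 = 288 + 215 = 503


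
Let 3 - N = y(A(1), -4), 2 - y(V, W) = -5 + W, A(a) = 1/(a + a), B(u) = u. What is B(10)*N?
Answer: -80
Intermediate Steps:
A(a) = 1/(2*a)
y(V, W) = 7 - W (y(V, W) = 2 - (-5 + W) = 2 + (5 - W) = 7 - W)
N = -8 (N = 3 - (7 - 1*(-4)) = 3 - (7 + 4) = 3 - 1*11 = 3 - 11 = -8)
B(10)*N = 10*(-8) = -80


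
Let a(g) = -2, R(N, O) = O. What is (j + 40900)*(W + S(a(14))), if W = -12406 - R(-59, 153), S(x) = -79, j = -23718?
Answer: -217146116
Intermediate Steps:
W = -12559 (W = -12406 - 1*153 = -12406 - 153 = -12559)
(j + 40900)*(W + S(a(14))) = (-23718 + 40900)*(-12559 - 79) = 17182*(-12638) = -217146116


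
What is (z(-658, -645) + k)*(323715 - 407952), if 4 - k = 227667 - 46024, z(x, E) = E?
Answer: 15355057308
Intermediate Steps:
k = -181639 (k = 4 - (227667 - 46024) = 4 - 1*181643 = 4 - 181643 = -181639)
(z(-658, -645) + k)*(323715 - 407952) = (-645 - 181639)*(323715 - 407952) = -182284*(-84237) = 15355057308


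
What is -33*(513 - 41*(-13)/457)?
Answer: -7754142/457 ≈ -16968.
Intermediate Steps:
-33*(513 - 41*(-13)/457) = -33*(513 - (-533)/457) = -33*(513 - 1*(-533/457)) = -33*(513 + 533/457) = -33*234974/457 = -7754142/457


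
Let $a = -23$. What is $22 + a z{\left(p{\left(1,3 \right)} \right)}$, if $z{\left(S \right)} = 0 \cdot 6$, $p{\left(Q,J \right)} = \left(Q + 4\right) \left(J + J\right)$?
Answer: $22$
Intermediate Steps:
$p{\left(Q,J \right)} = 2 J \left(4 + Q\right)$ ($p{\left(Q,J \right)} = \left(4 + Q\right) 2 J = 2 J \left(4 + Q\right)$)
$z{\left(S \right)} = 0$
$22 + a z{\left(p{\left(1,3 \right)} \right)} = 22 - 0 = 22 + 0 = 22$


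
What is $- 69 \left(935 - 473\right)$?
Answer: $-31878$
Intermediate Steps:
$- 69 \left(935 - 473\right) = \left(-69\right) 462 = -31878$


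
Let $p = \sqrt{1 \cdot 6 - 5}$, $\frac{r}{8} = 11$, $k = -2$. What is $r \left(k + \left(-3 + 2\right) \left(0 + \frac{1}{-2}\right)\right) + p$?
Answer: $-131$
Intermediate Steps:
$r = 88$ ($r = 8 \cdot 11 = 88$)
$p = 1$ ($p = \sqrt{6 - 5} = \sqrt{1} = 1$)
$r \left(k + \left(-3 + 2\right) \left(0 + \frac{1}{-2}\right)\right) + p = 88 \left(-2 + \left(-3 + 2\right) \left(0 + \frac{1}{-2}\right)\right) + 1 = 88 \left(-2 - \left(0 - \frac{1}{2}\right)\right) + 1 = 88 \left(-2 - - \frac{1}{2}\right) + 1 = 88 \left(-2 + \frac{1}{2}\right) + 1 = 88 \left(- \frac{3}{2}\right) + 1 = -132 + 1 = -131$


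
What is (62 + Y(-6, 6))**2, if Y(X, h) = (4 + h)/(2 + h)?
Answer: 64009/16 ≈ 4000.6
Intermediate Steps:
Y(X, h) = (4 + h)/(2 + h)
(62 + Y(-6, 6))**2 = (62 + (4 + 6)/(2 + 6))**2 = (62 + 10/8)**2 = (62 + (1/8)*10)**2 = (62 + 5/4)**2 = (253/4)**2 = 64009/16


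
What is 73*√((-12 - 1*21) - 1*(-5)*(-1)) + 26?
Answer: 26 + 73*I*√38 ≈ 26.0 + 450.0*I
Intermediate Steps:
73*√((-12 - 1*21) - 1*(-5)*(-1)) + 26 = 73*√((-12 - 21) + 5*(-1)) + 26 = 73*√(-33 - 5) + 26 = 73*√(-38) + 26 = 73*(I*√38) + 26 = 73*I*√38 + 26 = 26 + 73*I*√38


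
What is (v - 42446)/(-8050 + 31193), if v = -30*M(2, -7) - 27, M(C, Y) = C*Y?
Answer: -42053/23143 ≈ -1.8171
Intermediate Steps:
v = 393 (v = -60*(-7) - 27 = -30*(-14) - 27 = 420 - 27 = 393)
(v - 42446)/(-8050 + 31193) = (393 - 42446)/(-8050 + 31193) = -42053/23143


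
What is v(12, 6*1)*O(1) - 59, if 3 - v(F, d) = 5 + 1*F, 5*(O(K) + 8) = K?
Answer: 251/5 ≈ 50.200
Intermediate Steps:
O(K) = -8 + K/5
v(F, d) = -2 - F (v(F, d) = 3 - (5 + 1*F) = 3 - (5 + F) = 3 + (-5 - F) = -2 - F)
v(12, 6*1)*O(1) - 59 = (-2 - 1*12)*(-8 + (⅕)*1) - 59 = (-2 - 12)*(-8 + ⅕) - 59 = -14*(-39/5) - 59 = 546/5 - 59 = 251/5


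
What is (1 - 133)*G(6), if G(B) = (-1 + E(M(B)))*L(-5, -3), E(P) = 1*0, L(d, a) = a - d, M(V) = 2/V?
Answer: 264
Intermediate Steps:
E(P) = 0
G(B) = -2 (G(B) = (-1 + 0)*(-3 - 1*(-5)) = -(-3 + 5) = -1*2 = -2)
(1 - 133)*G(6) = (1 - 133)*(-2) = -132*(-2) = 264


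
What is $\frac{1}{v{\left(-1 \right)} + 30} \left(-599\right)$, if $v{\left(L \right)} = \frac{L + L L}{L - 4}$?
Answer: $- \frac{599}{30} \approx -19.967$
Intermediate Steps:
$v{\left(L \right)} = \frac{L + L^{2}}{-4 + L}$
$\frac{1}{v{\left(-1 \right)} + 30} \left(-599\right) = \frac{1}{- \frac{1 - 1}{-4 - 1} + 30} \left(-599\right) = \frac{1}{\left(-1\right) \frac{1}{-5} \cdot 0 + 30} \left(-599\right) = \frac{1}{\left(-1\right) \left(- \frac{1}{5}\right) 0 + 30} \left(-599\right) = \frac{1}{0 + 30} \left(-599\right) = \frac{1}{30} \left(-599\right) = - \frac{599}{30}$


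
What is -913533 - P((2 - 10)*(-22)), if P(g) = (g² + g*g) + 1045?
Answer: -976530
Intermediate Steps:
P(g) = 1045 + 2*g² (P(g) = (g² + g²) + 1045 = 2*g² + 1045 = 1045 + 2*g²)
-913533 - P((2 - 10)*(-22)) = -913533 - (1045 + 2*((2 - 10)*(-22))²) = -913533 - (1045 + 2*(-8*(-22))²) = -913533 - (1045 + 2*176²) = -913533 - (1045 + 2*30976) = -913533 - (1045 + 61952) = -913533 - 1*62997 = -913533 - 62997 = -976530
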